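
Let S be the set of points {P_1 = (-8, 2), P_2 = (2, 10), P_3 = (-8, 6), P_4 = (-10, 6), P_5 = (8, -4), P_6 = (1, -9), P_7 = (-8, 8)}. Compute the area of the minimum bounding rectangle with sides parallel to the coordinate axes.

x ranges over [-10, 8], width 18.
y ranges over [-9, 10], height 19.
Area = 18 × 19 = 342.

342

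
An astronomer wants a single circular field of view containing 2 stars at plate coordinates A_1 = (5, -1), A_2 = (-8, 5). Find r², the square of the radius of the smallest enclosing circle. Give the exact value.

The smallest circle enclosing two points has them as diameter endpoints.
Centre = midpoint = (-1.5, 2); r² = |A_1A_2|²/4 = 205/4 = 51.25.

51.25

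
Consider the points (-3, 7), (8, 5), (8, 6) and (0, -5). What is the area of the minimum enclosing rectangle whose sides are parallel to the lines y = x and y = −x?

In coordinates u = x + y, v = x − y the rectangle is axis-aligned; the map (x,y)→(u,v) scales areas by 2.
u-values: 4, 13, 14, -5; range = 14 − (-5) = 19.
v-values: -10, 3, 2, 5; range = 5 − (-10) = 15.
Area = (19 × 15) / 2 = 142.5.

142.5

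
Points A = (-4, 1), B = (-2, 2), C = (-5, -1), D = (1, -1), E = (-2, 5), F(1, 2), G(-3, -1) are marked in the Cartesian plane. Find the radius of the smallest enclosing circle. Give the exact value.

A smallest enclosing disk is always determined by at most three of the input points on its boundary.
The minimum enclosing circle is determined by three boundary points: C, D, E.
Their circumcentre is (-2, 1.25) with r² = 14.0625.
The farthest remaining point F is at distance² 9.5625 ≤ 14.0625.
r = √(14.0625) = 3.75.

3.75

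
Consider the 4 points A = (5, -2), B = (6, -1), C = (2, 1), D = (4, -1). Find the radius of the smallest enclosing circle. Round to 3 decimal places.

2.236

A smallest enclosing disk is always determined by at most three of the input points on its boundary.
The farthest pair is B–C with squared distance 20. The circle on this segment as diameter has centre (4, 0) and r² = 20/4 = 5.
Check A: distance² to centre = 5 ≤ 5, so it lies inside.
All remaining points lie in this disk, and no smaller disk contains both endpoints, so this is the minimum enclosing circle.
r = √5 ≈ 2.236.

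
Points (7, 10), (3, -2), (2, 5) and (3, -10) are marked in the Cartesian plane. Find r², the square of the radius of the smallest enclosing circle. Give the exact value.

A smallest enclosing disk is always determined by at most three of the input points on its boundary.
The farthest pair is (7, 10)–(3, -10) with squared distance 416. The circle on this segment as diameter has centre (5, 0) and r² = 416/4 = 104.
Check (3, -2): distance² to centre = 8 ≤ 104, so it lies inside.
All remaining points lie in this disk, and no smaller disk contains both endpoints, so this is the minimum enclosing circle.

104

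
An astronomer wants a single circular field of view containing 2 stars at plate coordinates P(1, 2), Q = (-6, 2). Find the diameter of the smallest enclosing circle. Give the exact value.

7

The smallest circle enclosing two points has them as diameter endpoints.
Centre = midpoint = (-2.5, 2); r² = |PQ|²/4 = 49/4 = 12.25.
Diameter = 2r = 2√(12.25) = 7.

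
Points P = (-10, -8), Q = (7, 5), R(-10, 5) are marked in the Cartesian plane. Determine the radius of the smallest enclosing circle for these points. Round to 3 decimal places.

Side lengths²: PQ² = 458, PR² = 169, QR² = 289.
Since PQ² = 458 ≥ 289 + 169 = 458, the angle opposite PQ is not acute, so the smallest enclosing circle has PQ as diameter.
Centre = midpoint of PQ = (-1.5, -1.5), r² = 458/4 = 114.5.
r = √(114.5) ≈ 10.700.

10.700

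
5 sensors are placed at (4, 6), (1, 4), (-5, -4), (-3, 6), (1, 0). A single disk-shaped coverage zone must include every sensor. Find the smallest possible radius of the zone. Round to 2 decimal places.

6.73

The farthest pair is (4, 6)–(-5, -4) with squared distance 181. The circle on this segment as diameter has centre (-0.5, 1) and r² = 181/4 = 45.25.
Check (1, 4): distance² to centre = 11.25 ≤ 45.25, so it lies inside.
All remaining points lie in this disk, and no smaller disk contains both endpoints, so this is the minimum enclosing circle.
r = √(45.25) ≈ 6.73.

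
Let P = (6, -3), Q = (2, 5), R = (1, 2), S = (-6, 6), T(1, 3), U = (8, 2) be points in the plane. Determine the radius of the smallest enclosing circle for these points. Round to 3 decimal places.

By Welzl's lemma the MEC is supported by two points (diametrically opposite) or three points (on a circumcircle).
The minimum enclosing circle is determined by three boundary points: P, S, U.
Their circumcentre is (6/13, 55/26) with r² = 38425/676.
The farthest remaining point Q is at distance² 7225/676 ≤ 38425/676.
r = √(38425/676) ≈ 7.539.

7.539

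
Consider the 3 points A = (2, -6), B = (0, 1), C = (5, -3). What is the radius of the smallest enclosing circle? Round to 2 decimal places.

3.66

Side lengths²: AB² = 53, AC² = 18, BC² = 41.
Since AB² = 53 < 41 + 18 = 59, the triangle is acute, so the smallest enclosing circle is the circumcircle.
Circumcentre = (25/18, -43/18), r² = 2173/162.
r = √(2173/162) ≈ 3.66.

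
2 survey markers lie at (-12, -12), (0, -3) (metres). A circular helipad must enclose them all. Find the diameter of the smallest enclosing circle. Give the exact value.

15

The smallest circle enclosing two points has them as diameter endpoints.
Centre = midpoint = (-6, -7.5); r² = |(-12, -12)−(0, -3)|²/4 = 225/4 = 56.25.
Diameter = 2r = 2√(56.25) = 15.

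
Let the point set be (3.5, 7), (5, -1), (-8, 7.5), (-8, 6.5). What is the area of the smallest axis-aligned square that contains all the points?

The bounding box has width 13 and height 8.5.
An axis-aligned square enclosing the set must have side ≥ max(width, height).
So the minimum side is max(13, 8.5) = 13.
Area = 13² = 169.

169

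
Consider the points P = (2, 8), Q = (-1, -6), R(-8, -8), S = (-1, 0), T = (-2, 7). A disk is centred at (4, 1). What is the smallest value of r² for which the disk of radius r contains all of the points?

225

The required radius is the distance from (4, 1) to the farthest point.
Squared distances: 53, 74, 225, 26, 72.
Maximum is 225, attained at R.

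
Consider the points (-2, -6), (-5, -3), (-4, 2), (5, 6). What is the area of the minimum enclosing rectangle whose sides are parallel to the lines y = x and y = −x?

95

In coordinates u = x + y, v = x − y the rectangle is axis-aligned; the map (x,y)→(u,v) scales areas by 2.
u-values: -8, -8, -2, 11; range = 11 − (-8) = 19.
v-values: 4, -2, -6, -1; range = 4 − (-6) = 10.
Area = (19 × 10) / 2 = 95.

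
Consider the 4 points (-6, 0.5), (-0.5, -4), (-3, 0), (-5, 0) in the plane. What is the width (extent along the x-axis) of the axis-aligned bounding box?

5.5

max x = -0.5, min x = -6, so width = 5.5.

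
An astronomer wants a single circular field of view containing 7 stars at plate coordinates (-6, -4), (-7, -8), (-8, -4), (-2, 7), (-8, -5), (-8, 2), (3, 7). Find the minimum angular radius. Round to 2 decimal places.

The farthest pair is (-7, -8)–(3, 7) with squared distance 325. The circle on this segment as diameter has centre (-2, -0.5) and r² = 325/4 = 81.25.
Check (-6, -4): distance² to centre = 28.25 ≤ 81.25, so it lies inside.
All remaining points lie in this disk, and no smaller disk contains both endpoints, so this is the minimum enclosing circle.
r = √(81.25) ≈ 9.01.

9.01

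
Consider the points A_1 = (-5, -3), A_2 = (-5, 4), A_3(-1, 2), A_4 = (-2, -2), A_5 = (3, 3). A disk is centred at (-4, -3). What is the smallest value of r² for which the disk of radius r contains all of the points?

85

The required radius is the distance from (-4, -3) to the farthest point.
Squared distances: 1, 50, 34, 5, 85.
Maximum is 85, attained at A_5.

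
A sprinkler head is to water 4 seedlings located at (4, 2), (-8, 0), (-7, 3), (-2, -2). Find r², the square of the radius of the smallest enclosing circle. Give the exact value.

A smallest enclosing disk is always determined by at most three of the input points on its boundary.
The farthest pair is (4, 2)–(-8, 0) with squared distance 148. The circle on this segment as diameter has centre (-2, 1) and r² = 148/4 = 37.
Check (-7, 3): distance² to centre = 29 ≤ 37, so it lies inside.
All remaining points lie in this disk, and no smaller disk contains both endpoints, so this is the minimum enclosing circle.

37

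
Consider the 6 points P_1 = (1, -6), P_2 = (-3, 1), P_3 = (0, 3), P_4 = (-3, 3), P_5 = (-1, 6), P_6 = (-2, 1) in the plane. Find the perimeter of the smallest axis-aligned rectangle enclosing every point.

Width = max x − min x = 1 − (-3) = 4.
Height = max y − min y = 6 − (-6) = 12.
Perimeter = 2(4 + 12) = 32.

32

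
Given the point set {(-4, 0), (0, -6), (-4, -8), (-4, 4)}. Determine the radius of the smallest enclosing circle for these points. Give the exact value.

6

The farthest pair is (-4, -8)–(-4, 4) with squared distance 144. The circle on this segment as diameter has centre (-4, -2) and r² = 144/4 = 36.
Check (-4, 0): distance² to centre = 4 ≤ 36, so it lies inside.
All remaining points lie in this disk, and no smaller disk contains both endpoints, so this is the minimum enclosing circle.
r = √36 = 6.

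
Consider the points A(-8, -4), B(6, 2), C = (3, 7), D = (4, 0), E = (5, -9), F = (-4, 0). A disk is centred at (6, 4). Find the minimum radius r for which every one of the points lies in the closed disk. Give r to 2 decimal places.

16.12

The required radius is the distance from (6, 4) to the farthest point.
Squared distances: 260, 4, 18, 20, 170, 116.
Maximum is 260, attained at A.
r = √260 ≈ 16.12.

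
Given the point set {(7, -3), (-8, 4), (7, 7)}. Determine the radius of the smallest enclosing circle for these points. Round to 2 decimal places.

8.44

Call the three points A, B, C in the order given.
Side lengths²: AB² = 274, AC² = 100, BC² = 234.
Since AB² = 274 < 234 + 100 = 334, the triangle is acute, so the smallest enclosing circle is the circumcircle.
Circumcentre = (0.2, 2), r² = 71.24.
r = √(71.24) ≈ 8.44.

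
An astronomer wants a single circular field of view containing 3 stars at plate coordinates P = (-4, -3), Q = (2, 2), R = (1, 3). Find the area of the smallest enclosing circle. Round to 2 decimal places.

48.31

Side lengths²: PQ² = 61, PR² = 61, QR² = 2.
Since PR² = 61 < 61 + 2 = 63, the triangle is acute, so the smallest enclosing circle is the circumcircle.
Circumcentre = (-27/22, -5/22), r² = 3721/242.
Area = π·r² = π·3721/242 ≈ 48.31.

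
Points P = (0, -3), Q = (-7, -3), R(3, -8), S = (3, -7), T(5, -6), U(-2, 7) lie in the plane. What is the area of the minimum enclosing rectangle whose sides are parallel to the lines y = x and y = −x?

150

In coordinates u = x + y, v = x − y the rectangle is axis-aligned; the map (x,y)→(u,v) scales areas by 2.
u-values: -3, -10, -5, -4, -1, 5; range = 5 − (-10) = 15.
v-values: 3, -4, 11, 10, 11, -9; range = 11 − (-9) = 20.
Area = (15 × 20) / 2 = 150.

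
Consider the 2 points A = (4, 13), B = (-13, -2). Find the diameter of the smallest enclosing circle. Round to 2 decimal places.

22.67

The smallest circle enclosing two points has them as diameter endpoints.
Centre = midpoint = (-4.5, 5.5); r² = |AB|²/4 = 514/4 = 128.5.
Diameter = 2r = 2√(128.5) ≈ 22.67.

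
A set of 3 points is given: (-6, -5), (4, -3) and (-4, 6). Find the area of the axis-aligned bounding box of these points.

110

x ranges over [-6, 4], width 10.
y ranges over [-5, 6], height 11.
Area = 10 × 11 = 110.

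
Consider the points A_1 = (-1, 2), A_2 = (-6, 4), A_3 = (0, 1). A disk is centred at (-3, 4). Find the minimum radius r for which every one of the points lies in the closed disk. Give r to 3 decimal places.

4.243

The required radius is the distance from (-3, 4) to the farthest point.
Squared distances: 8, 9, 18.
Maximum is 18, attained at A_3.
r = √18 ≈ 4.243.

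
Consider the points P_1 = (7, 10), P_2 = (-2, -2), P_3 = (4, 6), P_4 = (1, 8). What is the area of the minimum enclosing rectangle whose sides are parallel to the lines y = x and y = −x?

73.5

In coordinates u = x + y, v = x − y the rectangle is axis-aligned; the map (x,y)→(u,v) scales areas by 2.
u-values: 17, -4, 10, 9; range = 17 − (-4) = 21.
v-values: -3, 0, -2, -7; range = 0 − (-7) = 7.
Area = (21 × 7) / 2 = 73.5.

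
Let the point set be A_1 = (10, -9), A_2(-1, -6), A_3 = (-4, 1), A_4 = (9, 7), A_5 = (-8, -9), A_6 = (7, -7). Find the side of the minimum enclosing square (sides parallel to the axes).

The bounding box has width 18 and height 16.
An axis-aligned square enclosing the set must have side ≥ max(width, height).
So the minimum side is max(18, 16) = 18.

18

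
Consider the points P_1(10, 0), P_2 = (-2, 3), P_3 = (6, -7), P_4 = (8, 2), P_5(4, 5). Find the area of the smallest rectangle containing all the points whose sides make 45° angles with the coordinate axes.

In coordinates u = x + y, v = x − y the rectangle is axis-aligned; the map (x,y)→(u,v) scales areas by 2.
u-values: 10, 1, -1, 10, 9; range = 10 − (-1) = 11.
v-values: 10, -5, 13, 6, -1; range = 13 − (-5) = 18.
Area = (11 × 18) / 2 = 99.

99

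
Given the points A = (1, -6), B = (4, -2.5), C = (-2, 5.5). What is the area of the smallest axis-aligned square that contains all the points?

The bounding box has width 6 and height 11.5.
An axis-aligned square enclosing the set must have side ≥ max(width, height).
So the minimum side is max(6, 11.5) = 11.5.
Area = 11.5² = 132.25.

132.25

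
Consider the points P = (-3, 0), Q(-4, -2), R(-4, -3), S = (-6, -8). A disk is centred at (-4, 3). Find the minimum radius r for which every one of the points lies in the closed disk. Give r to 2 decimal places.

11.18

The required radius is the distance from (-4, 3) to the farthest point.
Squared distances: 10, 25, 36, 125.
Maximum is 125, attained at S.
r = √125 ≈ 11.18.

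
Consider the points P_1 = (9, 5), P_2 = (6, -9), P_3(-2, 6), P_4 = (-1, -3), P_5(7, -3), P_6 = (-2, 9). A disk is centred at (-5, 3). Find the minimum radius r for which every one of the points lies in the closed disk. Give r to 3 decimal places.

16.279

The required radius is the distance from (-5, 3) to the farthest point.
Squared distances: 200, 265, 18, 52, 180, 45.
Maximum is 265, attained at P_2.
r = √265 ≈ 16.279.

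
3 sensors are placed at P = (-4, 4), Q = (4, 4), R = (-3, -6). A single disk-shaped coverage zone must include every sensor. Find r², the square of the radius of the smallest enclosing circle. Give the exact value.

Side lengths²: PQ² = 64, PR² = 101, QR² = 149.
Since QR² = 149 < 101 + 64 = 165, the triangle is acute, so the smallest enclosing circle is the circumcircle.
Circumcentre = (0, -0.65), r² = 37.6225.

37.6225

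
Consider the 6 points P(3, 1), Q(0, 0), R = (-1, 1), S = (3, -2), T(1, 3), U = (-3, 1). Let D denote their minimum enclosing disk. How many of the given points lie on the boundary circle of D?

3

The minimum enclosing circle is determined by three boundary points: S, T, U.
Their circumcentre is (0.125, -0.25) with r² = 11.328125.
The farthest remaining point P is at distance² 9.828125 ≤ 11.328125.
The points at distance exactly r from the centre are S, T, U — 3 points.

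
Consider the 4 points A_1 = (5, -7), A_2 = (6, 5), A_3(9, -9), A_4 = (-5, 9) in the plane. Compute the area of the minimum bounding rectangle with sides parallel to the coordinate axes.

252

x ranges over [-5, 9], width 14.
y ranges over [-9, 9], height 18.
Area = 14 × 18 = 252.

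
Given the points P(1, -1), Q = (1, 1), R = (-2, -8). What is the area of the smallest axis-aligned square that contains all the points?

81

The bounding box has width 3 and height 9.
An axis-aligned square enclosing the set must have side ≥ max(width, height).
So the minimum side is max(3, 9) = 9.
Area = 9² = 81.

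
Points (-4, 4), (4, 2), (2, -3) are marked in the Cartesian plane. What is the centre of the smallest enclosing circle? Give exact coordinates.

Call the three points A, B, C in the order given.
Side lengths²: AB² = 68, AC² = 85, BC² = 29.
Since AC² = 85 < 68 + 29 = 97, the triangle is acute, so the smallest enclosing circle is the circumcircle.
Circumcentre = (-23/44, 10/11), r² = 41905/1936.
Centre = (-23/44, 10/11).

(-23/44, 10/11)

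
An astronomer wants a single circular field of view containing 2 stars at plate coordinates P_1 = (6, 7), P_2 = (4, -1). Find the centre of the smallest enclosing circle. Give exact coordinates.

The smallest circle enclosing two points has them as diameter endpoints.
Centre = midpoint = (5, 3); r² = |P_1P_2|²/4 = 68/4 = 17.
Centre = (5, 3).

(5, 3)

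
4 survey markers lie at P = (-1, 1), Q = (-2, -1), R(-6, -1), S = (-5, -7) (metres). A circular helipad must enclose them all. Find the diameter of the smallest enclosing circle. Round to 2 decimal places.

The farthest pair is P–S with squared distance 80. The circle on this segment as diameter has centre (-3, -3) and r² = 80/4 = 20.
Check Q: distance² to centre = 5 ≤ 20, so it lies inside.
All remaining points lie in this disk, and no smaller disk contains both endpoints, so this is the minimum enclosing circle.
Diameter = 2r = 2√20 ≈ 8.94.

8.94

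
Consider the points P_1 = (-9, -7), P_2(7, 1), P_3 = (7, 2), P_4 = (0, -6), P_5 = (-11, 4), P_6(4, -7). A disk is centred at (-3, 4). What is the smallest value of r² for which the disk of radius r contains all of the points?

170

The required radius is the distance from (-3, 4) to the farthest point.
Squared distances: 157, 109, 104, 109, 64, 170.
Maximum is 170, attained at P_6.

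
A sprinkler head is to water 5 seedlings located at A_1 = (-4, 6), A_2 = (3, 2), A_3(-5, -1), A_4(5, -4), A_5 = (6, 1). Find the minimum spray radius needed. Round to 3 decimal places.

By Welzl's lemma the MEC is supported by two points (diametrically opposite) or three points (on a circumcircle).
The farthest pair is A_1–A_4 with squared distance 181. The circle on this segment as diameter has centre (0.5, 1) and r² = 181/4 = 45.25.
Check A_2: distance² to centre = 7.25 ≤ 45.25, so it lies inside.
All remaining points lie in this disk, and no smaller disk contains both endpoints, so this is the minimum enclosing circle.
r = √(45.25) ≈ 6.727.

6.727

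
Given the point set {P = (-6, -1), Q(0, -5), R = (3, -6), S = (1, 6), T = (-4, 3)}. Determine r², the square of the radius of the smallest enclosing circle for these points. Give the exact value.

1961/49

The minimum enclosing circle is determined by three boundary points: P, R, S.
Their circumcentre is (2/7, -2/7) with r² = 1961/49.
The farthest remaining point T is at distance² 1429/49 ≤ 1961/49.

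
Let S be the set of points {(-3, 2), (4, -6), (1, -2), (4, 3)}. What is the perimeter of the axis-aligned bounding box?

32

Width = max x − min x = 4 − (-3) = 7.
Height = max y − min y = 3 − (-6) = 9.
Perimeter = 2(7 + 9) = 32.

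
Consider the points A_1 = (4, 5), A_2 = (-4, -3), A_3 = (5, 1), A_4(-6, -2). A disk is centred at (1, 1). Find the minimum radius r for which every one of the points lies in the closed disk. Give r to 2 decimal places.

7.62

The required radius is the distance from (1, 1) to the farthest point.
Squared distances: 25, 41, 16, 58.
Maximum is 58, attained at A_4.
r = √58 ≈ 7.62.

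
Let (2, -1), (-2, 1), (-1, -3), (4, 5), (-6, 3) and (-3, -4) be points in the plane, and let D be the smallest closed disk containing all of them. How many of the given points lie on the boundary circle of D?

3

The minimum enclosing circle is determined by three boundary points: (4, 5), (-6, 3), (-3, -4).
Their circumcentre is (-17/38, 47/38) with r² = 24505/722.
The farthest remaining point (-1, -3) is at distance² 13181/722 ≤ 24505/722.
The points at distance exactly r from the centre are (4, 5), (-6, 3), (-3, -4) — 3 points.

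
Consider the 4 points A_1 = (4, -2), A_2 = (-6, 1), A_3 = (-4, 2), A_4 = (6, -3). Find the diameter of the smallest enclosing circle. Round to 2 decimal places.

12.65

A smallest enclosing disk is always determined by at most three of the input points on its boundary.
The farthest pair is A_2–A_4 with squared distance 160. The circle on this segment as diameter has centre (0, -1) and r² = 160/4 = 40.
Check A_1: distance² to centre = 17 ≤ 40, so it lies inside.
All remaining points lie in this disk, and no smaller disk contains both endpoints, so this is the minimum enclosing circle.
Diameter = 2r = 2√40 ≈ 12.65.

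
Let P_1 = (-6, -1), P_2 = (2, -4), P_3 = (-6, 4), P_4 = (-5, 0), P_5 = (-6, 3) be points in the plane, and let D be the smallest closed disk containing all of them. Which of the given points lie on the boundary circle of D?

P_2, P_3

The minimum enclosing circle of a finite set is fixed by two of the points (as a diameter) or three (as a circumcircle).
The farthest pair is P_2–P_3 with squared distance 128. The circle on this segment as diameter has centre (-2, 0) and r² = 128/4 = 32.
Check P_1: distance² to centre = 17 ≤ 32, so it lies inside.
All remaining points lie in this disk, and no smaller disk contains both endpoints, so this is the minimum enclosing circle.
The points at distance exactly r from the centre are P_2, P_3 — 2 points.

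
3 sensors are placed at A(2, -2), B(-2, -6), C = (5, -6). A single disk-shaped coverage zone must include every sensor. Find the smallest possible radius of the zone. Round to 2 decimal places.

3.54

Side lengths²: AB² = 32, AC² = 25, BC² = 49.
Since BC² = 49 < 32 + 25 = 57, the triangle is acute, so the smallest enclosing circle is the circumcircle.
Circumcentre = (1.5, -5.5), r² = 12.5.
r = √(12.5) ≈ 3.54.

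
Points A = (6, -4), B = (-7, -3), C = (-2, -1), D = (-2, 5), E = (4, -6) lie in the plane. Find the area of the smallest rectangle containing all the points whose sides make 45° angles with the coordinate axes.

In coordinates u = x + y, v = x − y the rectangle is axis-aligned; the map (x,y)→(u,v) scales areas by 2.
u-values: 2, -10, -3, 3, -2; range = 3 − (-10) = 13.
v-values: 10, -4, -1, -7, 10; range = 10 − (-7) = 17.
Area = (13 × 17) / 2 = 110.5.

110.5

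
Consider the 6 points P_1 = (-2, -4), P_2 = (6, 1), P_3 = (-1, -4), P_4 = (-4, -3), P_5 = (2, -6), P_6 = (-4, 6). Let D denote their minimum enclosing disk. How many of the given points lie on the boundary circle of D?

3

A smallest enclosing disk is always determined by at most three of the input points on its boundary.
The minimum enclosing circle is determined by three boundary points: P_2, P_5, P_6.
Their circumcentre is (-2/3, 1/6) with r² = 1625/36.
The farthest remaining point P_4 is at distance² 761/36 ≤ 1625/36.
The points at distance exactly r from the centre are P_2, P_5, P_6 — 3 points.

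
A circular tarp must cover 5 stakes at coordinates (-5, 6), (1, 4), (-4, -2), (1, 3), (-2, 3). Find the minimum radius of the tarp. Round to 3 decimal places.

4.329

By Welzl's lemma the MEC is supported by two points (diametrically opposite) or three points (on a circumcircle).
The minimum enclosing circle is determined by three boundary points: (-5, 6), (1, 4), (-4, -2).
Their circumcentre is (-135/46, 101/46) with r² = 19825/1058.
The farthest remaining point (1, 3) is at distance² 17065/1058 ≤ 19825/1058.
r = √(19825/1058) ≈ 4.329.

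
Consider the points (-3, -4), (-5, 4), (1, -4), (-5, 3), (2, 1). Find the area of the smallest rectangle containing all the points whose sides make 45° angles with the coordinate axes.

In coordinates u = x + y, v = x − y the rectangle is axis-aligned; the map (x,y)→(u,v) scales areas by 2.
u-values: -7, -1, -3, -2, 3; range = 3 − (-7) = 10.
v-values: 1, -9, 5, -8, 1; range = 5 − (-9) = 14.
Area = (10 × 14) / 2 = 70.

70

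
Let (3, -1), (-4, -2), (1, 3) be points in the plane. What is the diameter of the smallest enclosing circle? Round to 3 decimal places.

7.454

Call the three points A, B, C in the order given.
Side lengths²: AB² = 50, AC² = 20, BC² = 50.
Since BC² = 50 < 50 + 20 = 70, the triangle is acute, so the smallest enclosing circle is the circumcircle.
Circumcentre = (-2/3, -1/3), r² = 125/9.
Diameter = 2r = 2√(125/9) ≈ 7.454.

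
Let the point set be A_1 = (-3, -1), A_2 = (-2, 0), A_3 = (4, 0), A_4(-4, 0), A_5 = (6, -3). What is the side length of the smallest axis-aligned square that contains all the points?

The bounding box has width 10 and height 3.
An axis-aligned square enclosing the set must have side ≥ max(width, height).
So the minimum side is max(10, 3) = 10.

10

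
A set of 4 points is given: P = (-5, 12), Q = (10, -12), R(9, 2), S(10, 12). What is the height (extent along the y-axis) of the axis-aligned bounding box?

24

max y = 12, min y = -12, so height = 24.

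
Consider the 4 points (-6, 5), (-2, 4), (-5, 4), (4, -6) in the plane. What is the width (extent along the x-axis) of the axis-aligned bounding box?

max x = 4, min x = -6, so width = 10.

10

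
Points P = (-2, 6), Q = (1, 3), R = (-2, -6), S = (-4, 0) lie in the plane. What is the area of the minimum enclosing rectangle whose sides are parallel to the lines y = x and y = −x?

In coordinates u = x + y, v = x − y the rectangle is axis-aligned; the map (x,y)→(u,v) scales areas by 2.
u-values: 4, 4, -8, -4; range = 4 − (-8) = 12.
v-values: -8, -2, 4, -4; range = 4 − (-8) = 12.
Area = (12 × 12) / 2 = 72.

72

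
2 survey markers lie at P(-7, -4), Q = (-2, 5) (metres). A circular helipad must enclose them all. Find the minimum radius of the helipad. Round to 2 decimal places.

The smallest circle enclosing two points has them as diameter endpoints.
Centre = midpoint = (-4.5, 0.5); r² = |PQ|²/4 = 106/4 = 26.5.
r = √(26.5) ≈ 5.15.

5.15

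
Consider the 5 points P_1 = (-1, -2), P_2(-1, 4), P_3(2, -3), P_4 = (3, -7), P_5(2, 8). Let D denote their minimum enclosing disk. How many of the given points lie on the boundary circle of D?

2

By Welzl's lemma the MEC is supported by two points (diametrically opposite) or three points (on a circumcircle).
The farthest pair is P_4–P_5 with squared distance 226. The circle on this segment as diameter has centre (2.5, 0.5) and r² = 226/4 = 56.5.
Check P_1: distance² to centre = 18.5 ≤ 56.5, so it lies inside.
All remaining points lie in this disk, and no smaller disk contains both endpoints, so this is the minimum enclosing circle.
The points at distance exactly r from the centre are P_4, P_5 — 2 points.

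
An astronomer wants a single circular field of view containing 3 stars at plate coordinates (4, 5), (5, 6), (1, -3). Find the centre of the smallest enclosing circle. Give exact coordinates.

Call the three points A, B, C in the order given.
Side lengths²: AB² = 2, AC² = 73, BC² = 97.
Since BC² = 97 ≥ 73 + 2 = 75, the angle opposite BC is not acute, so the smallest enclosing circle has BC as diameter.
Centre = midpoint of BC = (3, 1.5), r² = 97/4 = 24.25.
Centre = (3, 1.5).

(3, 1.5)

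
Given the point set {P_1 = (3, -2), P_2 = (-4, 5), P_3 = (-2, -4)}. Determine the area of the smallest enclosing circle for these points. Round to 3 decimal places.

79.021

Side lengths²: P_1P_2² = 98, P_1P_3² = 29, P_2P_3² = 85.
Since P_1P_2² = 98 < 85 + 29 = 114, the triangle is acute, so the smallest enclosing circle is the circumcircle.
Circumcentre = (-15/14, 13/14), r² = 2465/98.
Area = π·r² = π·2465/98 ≈ 79.021.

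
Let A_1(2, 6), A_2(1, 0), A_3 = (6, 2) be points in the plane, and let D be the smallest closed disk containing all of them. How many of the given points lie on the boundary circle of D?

Side lengths²: A_1A_2² = 37, A_1A_3² = 32, A_2A_3² = 29.
Since A_1A_2² = 37 < 32 + 29 = 61, the triangle is acute, so the smallest enclosing circle is the circumcircle.
Circumcentre = (39/14, 39/14), r² = 1073/98.
The points at distance exactly r from the centre are A_1, A_2, A_3 — 3 points.

3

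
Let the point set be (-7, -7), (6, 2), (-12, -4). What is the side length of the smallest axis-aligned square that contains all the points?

18

The bounding box has width 18 and height 9.
An axis-aligned square enclosing the set must have side ≥ max(width, height).
So the minimum side is max(18, 9) = 18.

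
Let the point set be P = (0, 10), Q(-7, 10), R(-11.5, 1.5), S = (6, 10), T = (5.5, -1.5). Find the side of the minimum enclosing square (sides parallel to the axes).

17.5

The bounding box has width 17.5 and height 11.5.
An axis-aligned square enclosing the set must have side ≥ max(width, height).
So the minimum side is max(17.5, 11.5) = 17.5.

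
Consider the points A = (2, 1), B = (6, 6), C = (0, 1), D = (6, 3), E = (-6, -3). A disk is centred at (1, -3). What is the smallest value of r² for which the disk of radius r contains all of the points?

The required radius is the distance from (1, -3) to the farthest point.
Squared distances: 17, 106, 17, 61, 49.
Maximum is 106, attained at B.

106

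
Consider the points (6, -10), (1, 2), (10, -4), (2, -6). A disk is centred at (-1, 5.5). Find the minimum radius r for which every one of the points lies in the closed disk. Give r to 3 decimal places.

17.007

The required radius is the distance from (-1, 5.5) to the farthest point.
Squared distances: 289.25, 16.25, 211.25, 141.25.
Maximum is 289.25, attained at (6, -10).
r = √(289.25) ≈ 17.007.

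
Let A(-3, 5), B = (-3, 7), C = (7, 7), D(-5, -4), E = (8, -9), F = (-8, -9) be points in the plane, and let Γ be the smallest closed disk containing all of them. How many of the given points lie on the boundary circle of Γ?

3

The minimum enclosing circle is determined by three boundary points: C, E, F.
Their circumcentre is (0, -1.46875) with r² = 120.7197265625.
The farthest remaining point B is at distance² 80.7197265625 ≤ 120.7197265625.
The points at distance exactly r from the centre are C, E, F — 3 points.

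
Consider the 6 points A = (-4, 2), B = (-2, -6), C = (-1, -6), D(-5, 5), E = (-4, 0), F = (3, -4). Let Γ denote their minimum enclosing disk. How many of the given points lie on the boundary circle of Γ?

3

The minimum enclosing circle is determined by three boundary points: C, D, F.
Their circumcentre is (-79/52, 1/26) with r² = 99325/2704.
The farthest remaining point B is at distance² 99221/2704 ≤ 99325/2704.
The points at distance exactly r from the centre are C, D, F — 3 points.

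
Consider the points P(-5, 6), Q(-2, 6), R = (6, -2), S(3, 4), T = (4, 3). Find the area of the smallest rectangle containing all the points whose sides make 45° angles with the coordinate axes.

57

In coordinates u = x + y, v = x − y the rectangle is axis-aligned; the map (x,y)→(u,v) scales areas by 2.
u-values: 1, 4, 4, 7, 7; range = 7 − 1 = 6.
v-values: -11, -8, 8, -1, 1; range = 8 − (-11) = 19.
Area = (6 × 19) / 2 = 57.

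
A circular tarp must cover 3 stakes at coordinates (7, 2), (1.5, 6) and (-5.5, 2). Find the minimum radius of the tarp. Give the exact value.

6.25

Call the three points A, B, C in the order given.
Side lengths²: AB² = 46.25, AC² = 156.25, BC² = 65.
Since AC² = 156.25 ≥ 65 + 46.25 = 111.25, the angle opposite AC is not acute, so the smallest enclosing circle has AC as diameter.
Centre = midpoint of AC = (0.75, 2), r² = 156.25/4 = 39.0625.
r = √(39.0625) = 6.25.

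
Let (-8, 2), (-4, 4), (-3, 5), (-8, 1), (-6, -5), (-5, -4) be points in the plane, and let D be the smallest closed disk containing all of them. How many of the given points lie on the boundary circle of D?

The minimum enclosing circle of a finite set is fixed by two of the points (as a diameter) or three (as a circumcircle).
The farthest pair is (-3, 5)–(-6, -5) with squared distance 109. The circle on this segment as diameter has centre (-4.5, 0) and r² = 109/4 = 27.25.
Check (-8, 2): distance² to centre = 16.25 ≤ 27.25, so it lies inside.
All remaining points lie in this disk, and no smaller disk contains both endpoints, so this is the minimum enclosing circle.
The points at distance exactly r from the centre are (-3, 5), (-6, -5) — 2 points.

2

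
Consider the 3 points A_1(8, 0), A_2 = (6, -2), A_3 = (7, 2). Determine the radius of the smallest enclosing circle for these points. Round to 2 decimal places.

Side lengths²: A_1A_2² = 8, A_1A_3² = 5, A_2A_3² = 17.
Since A_2A_3² = 17 ≥ 8 + 5 = 13, the angle opposite A_2A_3 is not acute, so the smallest enclosing circle has A_2A_3 as diameter.
Centre = midpoint of A_2A_3 = (6.5, 0), r² = 17/4 = 4.25.
r = √(4.25) ≈ 2.06.

2.06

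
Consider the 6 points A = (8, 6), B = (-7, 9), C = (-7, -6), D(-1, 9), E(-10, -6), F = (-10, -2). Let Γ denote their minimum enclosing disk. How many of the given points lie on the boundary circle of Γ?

3

By Welzl's lemma the MEC is supported by two points (diametrically opposite) or three points (on a circumcircle).
The farthest pair is A–E with squared distance 468. The circle on this segment as diameter has centre (-1, 0) and r² = 468/4 = 117.
Check B: distance² to centre = 117 ≤ 117, so it lies inside.
All remaining points lie in this disk, and no smaller disk contains both endpoints, so this is the minimum enclosing circle.
The points at distance exactly r from the centre are A, B, E — 3 points.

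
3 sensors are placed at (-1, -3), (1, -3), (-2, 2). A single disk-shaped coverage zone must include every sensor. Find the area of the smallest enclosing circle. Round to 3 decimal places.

26.704

Call the three points A, B, C in the order given.
Side lengths²: AB² = 4, AC² = 26, BC² = 34.
Since BC² = 34 ≥ 26 + 4 = 30, the angle opposite BC is not acute, so the smallest enclosing circle has BC as diameter.
Centre = midpoint of BC = (-0.5, -0.5), r² = 34/4 = 8.5.
Area = π·r² = π·8.5 ≈ 26.704.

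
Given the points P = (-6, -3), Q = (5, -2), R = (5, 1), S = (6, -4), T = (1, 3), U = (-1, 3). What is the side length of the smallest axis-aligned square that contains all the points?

The bounding box has width 12 and height 7.
An axis-aligned square enclosing the set must have side ≥ max(width, height).
So the minimum side is max(12, 7) = 12.

12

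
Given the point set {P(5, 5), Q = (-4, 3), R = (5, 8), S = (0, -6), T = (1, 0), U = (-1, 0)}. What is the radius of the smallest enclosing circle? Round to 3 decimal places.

7.433

The minimum enclosing circle of a finite set is fixed by two of the points (as a diameter) or three (as a circumcircle).
The farthest pair is R–S with squared distance 221. The circle on this segment as diameter has centre (2.5, 1) and r² = 221/4 = 55.25.
Check P: distance² to centre = 22.25 ≤ 55.25, so it lies inside.
All remaining points lie in this disk, and no smaller disk contains both endpoints, so this is the minimum enclosing circle.
r = √(55.25) ≈ 7.433.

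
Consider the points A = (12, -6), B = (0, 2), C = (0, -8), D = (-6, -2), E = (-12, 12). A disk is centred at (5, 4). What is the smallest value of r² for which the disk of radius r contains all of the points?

353

The required radius is the distance from (5, 4) to the farthest point.
Squared distances: 149, 29, 169, 157, 353.
Maximum is 353, attained at E.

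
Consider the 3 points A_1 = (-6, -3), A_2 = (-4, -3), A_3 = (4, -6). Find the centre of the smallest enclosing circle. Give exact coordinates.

Side lengths²: A_1A_2² = 4, A_1A_3² = 109, A_2A_3² = 73.
Since A_1A_3² = 109 ≥ 73 + 4 = 77, the angle opposite A_1A_3 is not acute, so the smallest enclosing circle has A_1A_3 as diameter.
Centre = midpoint of A_1A_3 = (-1, -4.5), r² = 109/4 = 27.25.
Centre = (-1, -4.5).

(-1, -4.5)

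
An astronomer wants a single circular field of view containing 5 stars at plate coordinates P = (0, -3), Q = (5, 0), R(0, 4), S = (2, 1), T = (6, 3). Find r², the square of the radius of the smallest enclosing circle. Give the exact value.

The minimum enclosing circle is determined by three boundary points: P, R, T.
Their circumcentre is (2.5, 0.5) with r² = 18.5.
The farthest remaining point Q is at distance² 6.5 ≤ 18.5.

18.5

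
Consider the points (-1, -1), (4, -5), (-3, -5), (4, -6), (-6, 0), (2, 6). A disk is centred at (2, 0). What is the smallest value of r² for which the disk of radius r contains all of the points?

64

The required radius is the distance from (2, 0) to the farthest point.
Squared distances: 10, 29, 50, 40, 64, 36.
Maximum is 64, attained at (-6, 0).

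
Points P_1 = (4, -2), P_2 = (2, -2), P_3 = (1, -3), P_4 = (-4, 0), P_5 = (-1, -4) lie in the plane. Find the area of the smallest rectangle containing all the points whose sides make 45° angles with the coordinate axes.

35

In coordinates u = x + y, v = x − y the rectangle is axis-aligned; the map (x,y)→(u,v) scales areas by 2.
u-values: 2, 0, -2, -4, -5; range = 2 − (-5) = 7.
v-values: 6, 4, 4, -4, 3; range = 6 − (-4) = 10.
Area = (7 × 10) / 2 = 35.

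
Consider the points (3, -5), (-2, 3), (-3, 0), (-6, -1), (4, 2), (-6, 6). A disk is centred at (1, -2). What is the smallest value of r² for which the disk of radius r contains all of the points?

113

The required radius is the distance from (1, -2) to the farthest point.
Squared distances: 13, 34, 20, 50, 25, 113.
Maximum is 113, attained at (-6, 6).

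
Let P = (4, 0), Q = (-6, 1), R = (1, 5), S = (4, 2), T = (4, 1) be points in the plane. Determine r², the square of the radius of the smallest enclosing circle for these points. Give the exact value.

By Welzl's lemma the MEC is supported by two points (diametrically opposite) or three points (on a circumcircle).
The minimum enclosing circle is determined by three boundary points: P, Q, S.
Their circumcentre is (-0.95, 1) with r² = 25.5025.
The farthest remaining point T is at distance² 24.5025 ≤ 25.5025.

25.5025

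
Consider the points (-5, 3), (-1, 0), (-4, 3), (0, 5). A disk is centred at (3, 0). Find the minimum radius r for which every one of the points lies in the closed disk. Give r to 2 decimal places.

The required radius is the distance from (3, 0) to the farthest point.
Squared distances: 73, 16, 58, 34.
Maximum is 73, attained at (-5, 3).
r = √73 ≈ 8.54.

8.54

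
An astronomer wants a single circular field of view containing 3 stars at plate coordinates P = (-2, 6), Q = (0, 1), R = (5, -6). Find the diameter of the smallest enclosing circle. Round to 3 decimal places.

Side lengths²: PQ² = 29, PR² = 193, QR² = 74.
Since PR² = 193 ≥ 74 + 29 = 103, the angle opposite PR is not acute, so the smallest enclosing circle has PR as diameter.
Centre = midpoint of PR = (1.5, 0), r² = 193/4 = 48.25.
Diameter = 2r = 2√(48.25) ≈ 13.892.

13.892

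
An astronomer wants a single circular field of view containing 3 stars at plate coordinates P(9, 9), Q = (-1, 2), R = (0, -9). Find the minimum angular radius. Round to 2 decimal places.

10.06

Side lengths²: PQ² = 149, PR² = 405, QR² = 122.
Since PR² = 405 ≥ 149 + 122 = 271, the angle opposite PR is not acute, so the smallest enclosing circle has PR as diameter.
Centre = midpoint of PR = (4.5, 0), r² = 405/4 = 101.25.
r = √(101.25) ≈ 10.06.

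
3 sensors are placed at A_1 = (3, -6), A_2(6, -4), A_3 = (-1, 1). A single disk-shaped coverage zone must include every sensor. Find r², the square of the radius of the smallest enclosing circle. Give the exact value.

31265/1682

Side lengths²: A_1A_2² = 13, A_1A_3² = 65, A_2A_3² = 74.
Since A_2A_3² = 74 < 65 + 13 = 78, the triangle is acute, so the smallest enclosing circle is the circumcircle.
Circumcentre = (135/58, -101/58), r² = 31265/1682.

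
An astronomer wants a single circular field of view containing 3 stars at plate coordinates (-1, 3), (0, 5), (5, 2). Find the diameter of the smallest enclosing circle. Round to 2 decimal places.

6.10

Call the three points A, B, C in the order given.
Side lengths²: AB² = 5, AC² = 37, BC² = 34.
Since AC² = 37 < 34 + 5 = 39, the triangle is acute, so the smallest enclosing circle is the circumcircle.
Circumcentre = (53/26, 71/26), r² = 3145/338.
Diameter = 2r = 2√(3145/338) ≈ 6.10.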